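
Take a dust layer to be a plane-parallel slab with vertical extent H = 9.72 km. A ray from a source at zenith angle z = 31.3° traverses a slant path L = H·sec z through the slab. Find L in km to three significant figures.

11.4 km

sec z = 1/cos 31.3° = 1.1703.
L = 9.72 × 1.1703 = 11.376 km.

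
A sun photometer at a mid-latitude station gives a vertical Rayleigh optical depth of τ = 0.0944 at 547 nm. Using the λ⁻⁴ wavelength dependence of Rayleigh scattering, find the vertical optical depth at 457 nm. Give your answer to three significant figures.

τ(457 nm) = τ(547 nm) × (547/457)⁴ = 0.0944 × (1.1969)⁴ = 0.0944 × 2.0525 = 0.1938.

0.194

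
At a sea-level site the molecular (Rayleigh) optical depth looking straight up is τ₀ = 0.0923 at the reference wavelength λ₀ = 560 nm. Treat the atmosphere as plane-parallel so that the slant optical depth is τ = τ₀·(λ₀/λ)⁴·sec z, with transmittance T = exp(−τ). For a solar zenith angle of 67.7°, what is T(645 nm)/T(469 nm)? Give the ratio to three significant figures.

Airmass: sec 67.7° = 2.6354.
τ(645 nm) = 0.0923 × (560/645)⁴ × 2.6354 = 0.0923 × 0.5682 × 2.6354 = 0.1382.
τ(469 nm) = 0.0923 × (560/469)⁴ × 2.6354 = 0.0923 × 2.0326 × 2.6354 = 0.4944.
T(645)/T(469) = exp(τ_B − τ_A) = exp(0.3562) = 1.4279.

1.43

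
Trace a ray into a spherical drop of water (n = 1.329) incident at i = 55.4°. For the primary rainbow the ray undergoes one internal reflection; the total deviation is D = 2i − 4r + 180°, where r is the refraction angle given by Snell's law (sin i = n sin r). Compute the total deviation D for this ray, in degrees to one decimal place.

137.7°

sin r = sin 55.4° / 1.329 = 0.8231/1.329 = 0.6194; r = 38.27°.
D = 2·55.4° − 4·38.27° + 180° = 110.80° − 153.08° + 180° = 137.72°.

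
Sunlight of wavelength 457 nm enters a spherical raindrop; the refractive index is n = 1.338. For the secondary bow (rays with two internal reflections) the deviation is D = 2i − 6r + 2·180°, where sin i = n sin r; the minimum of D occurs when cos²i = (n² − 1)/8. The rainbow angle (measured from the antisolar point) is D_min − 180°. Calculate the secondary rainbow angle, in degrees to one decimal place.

52.2°

cos²i = (1.79024 − 1)/8 = 0.09878; i = arccos(0.31429) = 71.682°.
sin r = sin 71.682°/1.338 = 0.70951; r = 45.195°.
D_min = 2·71.682° − 6·45.195° + 360° = 232.193°.
Rainbow angle = D_min − 180° = 52.193°.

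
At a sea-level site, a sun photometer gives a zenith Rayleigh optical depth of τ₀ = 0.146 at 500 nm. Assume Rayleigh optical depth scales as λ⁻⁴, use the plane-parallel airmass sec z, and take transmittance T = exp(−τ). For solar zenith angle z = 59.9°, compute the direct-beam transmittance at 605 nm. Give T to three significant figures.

0.873

sec 59.9° = 1.9940.
τ = 0.146 × (500/605)⁴ × 1.9940 = 0.146 × 0.4665 × 1.9940 = 0.1358.
T = exp(−0.1358) = 0.8730.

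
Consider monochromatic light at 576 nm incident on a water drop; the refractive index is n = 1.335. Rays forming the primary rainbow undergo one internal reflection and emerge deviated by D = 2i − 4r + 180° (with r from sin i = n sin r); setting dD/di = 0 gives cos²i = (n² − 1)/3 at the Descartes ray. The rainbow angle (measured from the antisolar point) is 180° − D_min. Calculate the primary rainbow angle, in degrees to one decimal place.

41.8°

cos²i = (1.78222 − 1)/3 = 0.26074; i = arccos(0.51063) = 59.294°.
sin r = sin 59.294°/1.335 = 0.64405; r = 40.094°.
D_min = 2·59.294° − 4·40.094° + 180° = 138.212°.
Rainbow angle = 180° − D_min = 41.788°.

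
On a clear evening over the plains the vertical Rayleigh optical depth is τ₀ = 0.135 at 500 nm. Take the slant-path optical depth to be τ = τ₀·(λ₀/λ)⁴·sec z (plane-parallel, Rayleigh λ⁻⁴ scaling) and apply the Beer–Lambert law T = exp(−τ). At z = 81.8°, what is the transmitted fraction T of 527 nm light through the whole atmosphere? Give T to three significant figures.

0.464

sec 81.8° = 7.0112.
τ = 0.135 × (500/527)⁴ × 7.0112 = 0.135 × 0.8103 × 7.0112 = 0.7669.
T = exp(−0.7669) = 0.4644.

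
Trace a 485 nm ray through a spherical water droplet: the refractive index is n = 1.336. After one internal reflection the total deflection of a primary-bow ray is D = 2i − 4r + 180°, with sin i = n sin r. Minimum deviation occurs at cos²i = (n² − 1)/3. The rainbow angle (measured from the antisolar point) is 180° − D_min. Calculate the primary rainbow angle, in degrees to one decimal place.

cos²i = (1.78490 − 1)/3 = 0.26163; i = arccos(0.51150) = 59.236°.
sin r = sin 59.236°/1.336 = 0.64318; r = 40.029°.
D_min = 2·59.236° − 4·40.029° + 180° = 138.356°.
Rainbow angle = 180° − D_min = 41.644°.

41.6°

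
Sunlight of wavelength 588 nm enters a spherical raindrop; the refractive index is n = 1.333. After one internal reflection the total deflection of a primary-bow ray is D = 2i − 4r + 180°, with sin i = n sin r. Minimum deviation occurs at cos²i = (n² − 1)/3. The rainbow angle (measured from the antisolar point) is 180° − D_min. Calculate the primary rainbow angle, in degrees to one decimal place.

42.1°

cos²i = (1.77689 − 1)/3 = 0.25896; i = arccos(0.50888) = 59.410°.
sin r = sin 59.410°/1.333 = 0.64579; r = 40.225°.
D_min = 2·59.410° − 4·40.225° + 180° = 137.922°.
Rainbow angle = 180° − D_min = 42.078°.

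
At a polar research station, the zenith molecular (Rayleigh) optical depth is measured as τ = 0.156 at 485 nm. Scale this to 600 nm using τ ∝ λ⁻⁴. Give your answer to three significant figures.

0.0666

τ(600 nm) = τ(485 nm) × (485/600)⁴ = 0.156 × (0.8083)⁴ = 0.156 × 0.4269 = 0.0666.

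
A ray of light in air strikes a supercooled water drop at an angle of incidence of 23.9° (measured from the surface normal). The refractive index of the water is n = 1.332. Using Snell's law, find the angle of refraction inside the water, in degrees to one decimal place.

17.7°

Snell: sin θ_r = sin θ_i / n = sin 23.9° / 1.332 = 0.4051 / 1.332 = 0.3042.
θ_r = arcsin(0.3042) = 17.71°.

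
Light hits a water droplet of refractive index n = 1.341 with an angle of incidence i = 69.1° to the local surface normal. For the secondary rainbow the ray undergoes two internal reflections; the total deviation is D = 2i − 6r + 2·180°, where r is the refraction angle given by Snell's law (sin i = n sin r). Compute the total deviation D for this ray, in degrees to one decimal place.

sin r = sin 69.1° / 1.341 = 0.9342/1.341 = 0.6966; r = 44.16°.
D = 2·69.1° − 6·44.16° + 2·180° = 138.20° − 264.95° + 360° = 233.25°.

233.2°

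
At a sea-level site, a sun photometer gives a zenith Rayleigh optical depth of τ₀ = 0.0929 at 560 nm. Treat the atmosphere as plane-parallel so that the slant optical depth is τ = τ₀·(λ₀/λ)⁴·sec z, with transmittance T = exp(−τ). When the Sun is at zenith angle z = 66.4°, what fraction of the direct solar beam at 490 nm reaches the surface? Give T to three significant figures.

sec 66.4° = 2.4978.
τ = 0.0929 × (560/490)⁴ × 2.4978 = 0.0929 × 1.7060 × 2.4978 = 0.3959.
T = exp(−0.3959) = 0.6731.

0.673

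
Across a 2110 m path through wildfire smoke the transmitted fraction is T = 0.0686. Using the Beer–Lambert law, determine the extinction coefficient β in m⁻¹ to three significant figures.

Beer–Lambert: T = exp(−βL) ⇒ β = −ln(T)/L = −ln(0.0686)/2110 = 2.6795/2110 = 0.00127 m⁻¹.

0.00127 m⁻¹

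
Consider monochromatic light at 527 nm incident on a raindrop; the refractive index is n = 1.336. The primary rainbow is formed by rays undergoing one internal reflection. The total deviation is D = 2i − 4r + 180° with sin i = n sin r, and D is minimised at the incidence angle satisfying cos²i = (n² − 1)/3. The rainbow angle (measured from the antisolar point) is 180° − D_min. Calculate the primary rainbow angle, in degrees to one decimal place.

cos²i = (1.78490 − 1)/3 = 0.26163; i = arccos(0.51150) = 59.236°.
sin r = sin 59.236°/1.336 = 0.64318; r = 40.029°.
D_min = 2·59.236° − 4·40.029° + 180° = 138.356°.
Rainbow angle = 180° − D_min = 41.644°.

41.6°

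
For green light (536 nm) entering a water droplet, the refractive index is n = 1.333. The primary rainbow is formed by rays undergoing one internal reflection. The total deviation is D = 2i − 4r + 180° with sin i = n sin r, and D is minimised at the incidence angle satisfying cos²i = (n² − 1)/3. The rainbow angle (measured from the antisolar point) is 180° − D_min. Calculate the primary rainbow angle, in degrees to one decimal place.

cos²i = (1.77689 − 1)/3 = 0.25896; i = arccos(0.50888) = 59.410°.
sin r = sin 59.410°/1.333 = 0.64579; r = 40.225°.
D_min = 2·59.410° − 4·40.225° + 180° = 137.922°.
Rainbow angle = 180° − D_min = 42.078°.

42.1°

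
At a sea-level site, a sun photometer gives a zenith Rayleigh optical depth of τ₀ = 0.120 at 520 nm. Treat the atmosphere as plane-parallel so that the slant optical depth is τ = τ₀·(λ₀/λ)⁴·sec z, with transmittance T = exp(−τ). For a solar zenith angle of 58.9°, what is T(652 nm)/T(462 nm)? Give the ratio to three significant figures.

Airmass: sec 58.9° = 1.9360.
τ(652 nm) = 0.120 × (520/652)⁴ × 1.9360 = 0.120 × 0.4046 × 1.9360 = 0.0940.
τ(462 nm) = 0.120 × (520/462)⁴ × 1.9360 = 0.120 × 1.6049 × 1.9360 = 0.3728.
T(652)/T(462) = exp(τ_B − τ_A) = exp(0.2788) = 1.3216.

1.32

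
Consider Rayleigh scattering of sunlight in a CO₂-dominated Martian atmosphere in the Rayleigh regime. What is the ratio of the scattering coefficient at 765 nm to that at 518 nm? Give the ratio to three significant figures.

0.210

Rayleigh scattering ∝ λ⁻⁴, so the ratio of coefficients is the inverse fourth power of the wavelength ratio.
σ(765)/σ(518) = (518/765)⁴ = (0.6771)⁴ = 0.2102.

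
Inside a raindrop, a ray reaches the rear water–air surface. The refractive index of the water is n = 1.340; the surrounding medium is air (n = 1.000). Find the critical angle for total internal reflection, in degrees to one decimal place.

48.3°

sin θ_c = n_air / n = 1.000 / 1.340 = 0.7463.
θ_c = arcsin(0.7463) = 48.27°.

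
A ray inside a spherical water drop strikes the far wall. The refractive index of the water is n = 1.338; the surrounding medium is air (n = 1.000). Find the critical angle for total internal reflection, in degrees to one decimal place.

48.4°

sin θ_c = n_air / n = 1.000 / 1.338 = 0.7474.
θ_c = arcsin(0.7474) = 48.36°.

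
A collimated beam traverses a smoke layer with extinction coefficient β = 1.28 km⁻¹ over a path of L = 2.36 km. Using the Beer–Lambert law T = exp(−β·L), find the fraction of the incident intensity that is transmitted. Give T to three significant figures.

0.0488

τ = β·L = 1.28 × 2.36 = 3.0208.
T = exp(−3.0208) = 0.0488.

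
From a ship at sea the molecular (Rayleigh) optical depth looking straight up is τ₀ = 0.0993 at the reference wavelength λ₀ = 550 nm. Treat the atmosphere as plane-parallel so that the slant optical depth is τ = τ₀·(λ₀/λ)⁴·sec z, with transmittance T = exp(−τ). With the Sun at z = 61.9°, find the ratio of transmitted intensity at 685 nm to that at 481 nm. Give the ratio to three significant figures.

Airmass: sec 61.9° = 2.1231.
τ(685 nm) = 0.0993 × (550/685)⁴ × 2.1231 = 0.0993 × 0.4156 × 2.1231 = 0.0876.
τ(481 nm) = 0.0993 × (550/481)⁴ × 2.1231 = 0.0993 × 1.7095 × 2.1231 = 0.3604.
T(685)/T(481) = exp(τ_B − τ_A) = exp(0.2728) = 1.3136.

1.31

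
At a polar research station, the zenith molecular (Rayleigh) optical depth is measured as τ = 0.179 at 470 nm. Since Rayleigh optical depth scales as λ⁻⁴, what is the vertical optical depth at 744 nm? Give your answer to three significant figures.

0.0285

τ(744 nm) = τ(470 nm) × (470/744)⁴ = 0.179 × (0.6317)⁴ = 0.179 × 0.1593 = 0.0285.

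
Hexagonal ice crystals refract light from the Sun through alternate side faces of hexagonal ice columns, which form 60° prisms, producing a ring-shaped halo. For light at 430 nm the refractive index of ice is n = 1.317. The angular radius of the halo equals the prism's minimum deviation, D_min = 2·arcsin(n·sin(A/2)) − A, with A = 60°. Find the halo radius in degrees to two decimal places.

22.37°

n·sin(A/2) = 1.317 × sin 30° = 1.317 × 0.5000 = 0.6585.
D_min = 2·arcsin(0.6585) − 60° = 2 × 41.186° − 60° = 22.371°.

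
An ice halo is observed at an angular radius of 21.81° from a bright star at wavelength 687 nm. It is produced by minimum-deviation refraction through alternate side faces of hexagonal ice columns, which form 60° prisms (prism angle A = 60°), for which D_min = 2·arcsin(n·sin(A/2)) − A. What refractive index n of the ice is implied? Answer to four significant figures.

Rearranging: n = sin((D_min + A)/2) / sin(A/2).
(D_min + A)/2 = (21.81° + 60°)/2 = 40.905°.
n = sin 40.905° / sin 30° = 0.6548 / 0.5000 = 1.3096.

1.310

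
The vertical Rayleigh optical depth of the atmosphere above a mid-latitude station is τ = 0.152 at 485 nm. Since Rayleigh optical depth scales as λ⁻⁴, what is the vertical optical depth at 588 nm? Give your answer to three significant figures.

τ(588 nm) = τ(485 nm) × (485/588)⁴ = 0.152 × (0.8248)⁴ = 0.152 × 0.4629 = 0.0704.

0.0704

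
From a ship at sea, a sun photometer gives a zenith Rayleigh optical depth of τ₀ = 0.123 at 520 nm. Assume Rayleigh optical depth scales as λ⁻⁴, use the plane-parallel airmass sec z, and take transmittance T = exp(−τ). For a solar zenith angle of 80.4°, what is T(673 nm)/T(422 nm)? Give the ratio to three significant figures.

Airmass: sec 80.4° = 5.9963.
τ(673 nm) = 0.123 × (520/673)⁴ × 5.9963 = 0.123 × 0.3564 × 5.9963 = 0.2629.
τ(422 nm) = 0.123 × (520/422)⁴ × 5.9963 = 0.123 × 2.3055 × 5.9963 = 1.7004.
T(673)/T(422) = exp(τ_B − τ_A) = exp(1.4375) = 4.2103.

4.21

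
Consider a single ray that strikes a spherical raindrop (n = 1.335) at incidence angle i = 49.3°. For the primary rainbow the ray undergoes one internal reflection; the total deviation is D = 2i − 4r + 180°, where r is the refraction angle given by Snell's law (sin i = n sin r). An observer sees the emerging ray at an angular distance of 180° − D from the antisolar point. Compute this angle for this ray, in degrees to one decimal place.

sin r = sin 49.3° / 1.335 = 0.7581/1.335 = 0.5679; r = 34.60°.
D = 2·49.3° − 4·34.60° + 180° = 98.60° − 138.41° + 180° = 140.19°.
Angle from antisolar point = 180° − D = 39.81°.

39.8°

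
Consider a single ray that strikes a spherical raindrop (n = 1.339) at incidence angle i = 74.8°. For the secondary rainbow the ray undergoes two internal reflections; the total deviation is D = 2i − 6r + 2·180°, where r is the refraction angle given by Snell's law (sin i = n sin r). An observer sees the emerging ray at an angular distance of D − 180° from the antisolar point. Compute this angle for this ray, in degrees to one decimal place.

sin r = sin 74.8° / 1.339 = 0.9650/1.339 = 0.7207; r = 46.11°.
D = 2·74.8° − 6·46.11° + 2·180° = 149.60° − 276.67° + 360° = 232.93°.
Angle from antisolar point = D − 180° = 52.93°.

52.9°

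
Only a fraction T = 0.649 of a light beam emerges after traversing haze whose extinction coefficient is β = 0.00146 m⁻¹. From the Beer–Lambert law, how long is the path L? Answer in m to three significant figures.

296 m

Beer–Lambert: T = exp(−βL) ⇒ L = −ln(T)/β = −ln(0.649)/0.00146 = 0.4323/0.00146 = 296.1 m.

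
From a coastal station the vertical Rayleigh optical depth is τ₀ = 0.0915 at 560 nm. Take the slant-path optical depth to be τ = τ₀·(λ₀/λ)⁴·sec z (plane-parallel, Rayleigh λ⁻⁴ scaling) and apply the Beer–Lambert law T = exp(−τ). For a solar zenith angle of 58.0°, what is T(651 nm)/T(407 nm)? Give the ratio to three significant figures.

1.69

Airmass: sec 58.0° = 1.8871.
τ(651 nm) = 0.0915 × (560/651)⁴ × 1.8871 = 0.0915 × 0.5476 × 1.8871 = 0.0945.
τ(407 nm) = 0.0915 × (560/407)⁴ × 1.8871 = 0.0915 × 3.5841 × 1.8871 = 0.6189.
T(651)/T(407) = exp(τ_B − τ_A) = exp(0.5243) = 1.6893.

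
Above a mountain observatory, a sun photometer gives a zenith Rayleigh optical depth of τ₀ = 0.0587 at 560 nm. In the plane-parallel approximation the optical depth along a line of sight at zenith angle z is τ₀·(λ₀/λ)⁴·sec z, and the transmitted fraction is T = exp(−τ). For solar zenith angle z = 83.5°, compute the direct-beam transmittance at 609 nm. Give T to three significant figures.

0.690

sec 83.5° = 8.8337.
τ = 0.0587 × (560/609)⁴ × 8.8337 = 0.0587 × 0.7150 × 8.8337 = 0.3707.
T = exp(−0.3707) = 0.6902.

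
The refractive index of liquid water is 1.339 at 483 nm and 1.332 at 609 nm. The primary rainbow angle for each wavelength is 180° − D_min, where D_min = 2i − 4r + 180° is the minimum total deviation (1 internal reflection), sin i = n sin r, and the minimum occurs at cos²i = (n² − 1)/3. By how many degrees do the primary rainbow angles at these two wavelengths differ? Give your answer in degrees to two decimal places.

1.01°

At 483 nm (n = 1.339): cos²i = 0.26431 → i = 59.062°, r = 39.834°, D_min = 138.786°, rainbow angle = 41.214°.
At 609 nm (n = 1.332): cos²i = 0.25807 → i = 59.469°, r = 40.290°, D_min = 137.776°, rainbow angle = 42.224°.
Angular width = |41.214° − 42.224°| = 1.010°.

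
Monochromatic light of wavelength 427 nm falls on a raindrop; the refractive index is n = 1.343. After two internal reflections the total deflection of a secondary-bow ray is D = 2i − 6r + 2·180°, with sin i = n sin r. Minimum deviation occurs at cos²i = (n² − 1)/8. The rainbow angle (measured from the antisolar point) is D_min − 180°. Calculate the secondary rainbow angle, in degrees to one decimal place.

53.5°

cos²i = (1.80365 − 1)/8 = 0.10046; i = arccos(0.31695) = 71.522°.
sin r = sin 71.522°/1.343 = 0.70621; r = 44.928°.
D_min = 2·71.522° − 6·44.928° + 360° = 233.478°.
Rainbow angle = D_min − 180° = 53.478°.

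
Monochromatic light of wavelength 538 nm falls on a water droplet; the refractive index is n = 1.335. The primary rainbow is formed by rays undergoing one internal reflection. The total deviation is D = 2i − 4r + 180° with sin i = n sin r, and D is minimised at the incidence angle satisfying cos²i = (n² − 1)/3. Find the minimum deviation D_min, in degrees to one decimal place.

cos²i = (1.78222 − 1)/3 = 0.26074; i = arccos(0.51063) = 59.294°.
sin r = sin 59.294°/1.335 = 0.64405; r = 40.094°.
D_min = 2·59.294° − 4·40.094° + 180° = 138.212°.

138.2°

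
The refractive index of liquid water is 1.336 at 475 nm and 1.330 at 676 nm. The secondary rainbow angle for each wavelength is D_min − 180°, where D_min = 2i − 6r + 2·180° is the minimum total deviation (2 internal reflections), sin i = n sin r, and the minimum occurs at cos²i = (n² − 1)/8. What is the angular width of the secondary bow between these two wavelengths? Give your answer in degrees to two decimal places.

At 475 nm (n = 1.336): cos²i = 0.09811 → i = 71.746°, r = 45.303°, D_min = 231.674°, rainbow angle = 51.674°.
At 676 nm (n = 1.330): cos²i = 0.09611 → i = 71.940°, r = 45.630°, D_min = 230.101°, rainbow angle = 50.101°.
Angular width = |51.674° − 50.101°| = 1.573°.

1.57°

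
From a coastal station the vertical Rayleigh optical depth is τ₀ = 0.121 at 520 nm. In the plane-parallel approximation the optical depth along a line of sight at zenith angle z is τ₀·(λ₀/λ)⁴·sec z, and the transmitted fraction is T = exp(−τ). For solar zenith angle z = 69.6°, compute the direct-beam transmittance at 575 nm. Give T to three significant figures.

0.793

sec 69.6° = 2.8688.
τ = 0.121 × (520/575)⁴ × 2.8688 = 0.121 × 0.6689 × 2.8688 = 0.2322.
T = exp(−0.2322) = 0.7928.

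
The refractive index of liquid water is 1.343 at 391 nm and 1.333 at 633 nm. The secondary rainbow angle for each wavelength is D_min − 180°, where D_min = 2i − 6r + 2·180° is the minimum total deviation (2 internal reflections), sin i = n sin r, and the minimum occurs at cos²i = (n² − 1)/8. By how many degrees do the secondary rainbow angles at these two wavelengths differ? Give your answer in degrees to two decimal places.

At 391 nm (n = 1.343): cos²i = 0.10046 → i = 71.522°, r = 44.928°, D_min = 233.478°, rainbow angle = 53.478°.
At 633 nm (n = 1.333): cos²i = 0.09711 → i = 71.843°, r = 45.466°, D_min = 230.891°, rainbow angle = 50.891°.
Angular width = |53.478° − 50.891°| = 2.587°.

2.59°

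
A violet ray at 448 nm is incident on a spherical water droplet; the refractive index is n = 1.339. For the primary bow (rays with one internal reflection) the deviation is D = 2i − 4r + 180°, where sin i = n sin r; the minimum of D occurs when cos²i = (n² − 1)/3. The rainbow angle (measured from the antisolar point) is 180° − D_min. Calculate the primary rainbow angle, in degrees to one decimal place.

41.2°

cos²i = (1.79292 − 1)/3 = 0.26431; i = arccos(0.51411) = 59.062°.
sin r = sin 59.062°/1.339 = 0.64057; r = 39.834°.
D_min = 2·59.062° − 4·39.834° + 180° = 138.786°.
Rainbow angle = 180° − D_min = 41.214°.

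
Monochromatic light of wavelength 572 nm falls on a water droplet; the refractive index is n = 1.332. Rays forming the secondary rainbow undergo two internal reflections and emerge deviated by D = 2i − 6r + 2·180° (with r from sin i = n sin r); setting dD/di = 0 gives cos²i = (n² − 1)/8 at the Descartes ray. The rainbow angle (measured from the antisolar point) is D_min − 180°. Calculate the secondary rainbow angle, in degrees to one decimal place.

cos²i = (1.77422 − 1)/8 = 0.09678; i = arccos(0.31109) = 71.875°.
sin r = sin 71.875°/1.332 = 0.71350; r = 45.520°.
D_min = 2·71.875° − 6·45.520° + 360° = 230.628°.
Rainbow angle = D_min − 180° = 50.628°.

50.6°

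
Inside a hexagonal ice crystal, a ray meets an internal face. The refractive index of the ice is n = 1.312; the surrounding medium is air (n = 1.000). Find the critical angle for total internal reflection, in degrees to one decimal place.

49.7°

sin θ_c = n_air / n = 1.000 / 1.312 = 0.7622.
θ_c = arcsin(0.7622) = 49.66°.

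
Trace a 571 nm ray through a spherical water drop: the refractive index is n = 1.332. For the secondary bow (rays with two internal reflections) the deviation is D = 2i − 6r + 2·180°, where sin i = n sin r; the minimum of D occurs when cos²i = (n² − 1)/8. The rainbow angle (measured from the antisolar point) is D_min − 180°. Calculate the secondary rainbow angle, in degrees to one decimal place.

cos²i = (1.77422 − 1)/8 = 0.09678; i = arccos(0.31109) = 71.875°.
sin r = sin 71.875°/1.332 = 0.71350; r = 45.520°.
D_min = 2·71.875° − 6·45.520° + 360° = 230.628°.
Rainbow angle = D_min − 180° = 50.628°.

50.6°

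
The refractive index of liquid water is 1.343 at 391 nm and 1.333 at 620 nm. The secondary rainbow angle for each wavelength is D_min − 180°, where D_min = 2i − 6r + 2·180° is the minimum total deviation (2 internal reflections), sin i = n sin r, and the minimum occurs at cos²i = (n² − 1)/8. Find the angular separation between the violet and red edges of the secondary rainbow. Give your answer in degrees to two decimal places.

At 391 nm (n = 1.343): cos²i = 0.10046 → i = 71.522°, r = 44.928°, D_min = 233.478°, rainbow angle = 53.478°.
At 620 nm (n = 1.333): cos²i = 0.09711 → i = 71.843°, r = 45.466°, D_min = 230.891°, rainbow angle = 50.891°.
Angular width = |53.478° − 50.891°| = 2.587°.

2.59°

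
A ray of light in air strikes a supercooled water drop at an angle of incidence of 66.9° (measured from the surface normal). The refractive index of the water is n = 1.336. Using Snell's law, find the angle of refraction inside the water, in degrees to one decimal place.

43.5°

Snell: sin θ_r = sin θ_i / n = sin 66.9° / 1.336 = 0.9198 / 1.336 = 0.6885.
θ_r = arcsin(0.6885) = 43.51°.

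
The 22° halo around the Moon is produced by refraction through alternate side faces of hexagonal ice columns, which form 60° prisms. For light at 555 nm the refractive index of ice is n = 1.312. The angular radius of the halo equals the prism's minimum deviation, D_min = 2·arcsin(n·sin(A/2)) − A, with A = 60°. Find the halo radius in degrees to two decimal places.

21.99°

n·sin(A/2) = 1.312 × sin 30° = 1.312 × 0.5000 = 0.6560.
D_min = 2·arcsin(0.6560) − 60° = 2 × 40.996° − 60° = 21.991°.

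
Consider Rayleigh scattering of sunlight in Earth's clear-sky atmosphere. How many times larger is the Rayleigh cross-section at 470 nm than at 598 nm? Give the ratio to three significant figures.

2.62

Rayleigh scattering ∝ λ⁻⁴, so the ratio of coefficients is the inverse fourth power of the wavelength ratio.
σ(470)/σ(598) = (598/470)⁴ = (1.2723)⁴ = 2.621.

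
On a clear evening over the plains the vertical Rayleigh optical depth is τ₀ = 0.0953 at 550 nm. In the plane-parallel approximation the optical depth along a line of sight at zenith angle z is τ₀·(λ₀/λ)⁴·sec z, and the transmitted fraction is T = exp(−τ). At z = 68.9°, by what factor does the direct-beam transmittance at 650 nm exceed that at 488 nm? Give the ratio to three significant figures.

1.34

Airmass: sec 68.9° = 2.7778.
τ(650 nm) = 0.0953 × (550/650)⁴ × 2.7778 = 0.0953 × 0.5126 × 2.7778 = 0.1357.
τ(488 nm) = 0.0953 × (550/488)⁴ × 2.7778 = 0.0953 × 1.6135 × 2.7778 = 0.4271.
T(650)/T(488) = exp(τ_B − τ_A) = exp(0.2914) = 1.3383.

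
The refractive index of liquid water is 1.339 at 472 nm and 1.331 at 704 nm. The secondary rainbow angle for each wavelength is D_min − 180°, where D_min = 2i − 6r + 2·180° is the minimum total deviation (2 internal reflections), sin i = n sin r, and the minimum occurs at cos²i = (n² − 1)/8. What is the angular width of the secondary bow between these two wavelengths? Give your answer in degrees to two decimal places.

2.09°

At 472 nm (n = 1.339): cos²i = 0.09912 → i = 71.650°, r = 45.141°, D_min = 232.451°, rainbow angle = 52.451°.
At 704 nm (n = 1.331): cos²i = 0.09645 → i = 71.907°, r = 45.575°, D_min = 230.365°, rainbow angle = 50.365°.
Angular width = |52.451° − 50.365°| = 2.086°.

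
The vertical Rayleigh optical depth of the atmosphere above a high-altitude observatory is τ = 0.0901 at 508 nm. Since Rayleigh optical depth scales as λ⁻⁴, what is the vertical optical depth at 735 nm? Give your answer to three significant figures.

τ(735 nm) = τ(508 nm) × (508/735)⁴ = 0.0901 × (0.6912)⁴ = 0.0901 × 0.2282 = 0.0206.

0.0206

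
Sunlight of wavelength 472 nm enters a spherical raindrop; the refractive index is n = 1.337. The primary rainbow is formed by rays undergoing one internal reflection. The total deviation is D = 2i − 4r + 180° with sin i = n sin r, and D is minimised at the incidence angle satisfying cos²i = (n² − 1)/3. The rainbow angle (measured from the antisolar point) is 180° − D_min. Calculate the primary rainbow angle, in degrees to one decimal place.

41.5°

cos²i = (1.78757 − 1)/3 = 0.26252; i = arccos(0.51237) = 59.178°.
sin r = sin 59.178°/1.337 = 0.64231; r = 39.964°.
D_min = 2·59.178° − 4·39.964° + 180° = 138.500°.
Rainbow angle = 180° − D_min = 41.500°.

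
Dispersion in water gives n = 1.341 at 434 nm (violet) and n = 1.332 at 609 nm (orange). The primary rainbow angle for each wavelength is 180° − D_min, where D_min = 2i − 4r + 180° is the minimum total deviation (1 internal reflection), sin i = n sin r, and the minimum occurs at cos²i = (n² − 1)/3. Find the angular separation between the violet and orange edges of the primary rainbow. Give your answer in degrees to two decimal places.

At 434 nm (n = 1.341): cos²i = 0.26609 → i = 58.946°, r = 39.705°, D_min = 139.071°, rainbow angle = 40.929°.
At 609 nm (n = 1.332): cos²i = 0.25807 → i = 59.469°, r = 40.290°, D_min = 137.776°, rainbow angle = 42.224°.
Angular width = |40.929° − 42.224°| = 1.295°.

1.29°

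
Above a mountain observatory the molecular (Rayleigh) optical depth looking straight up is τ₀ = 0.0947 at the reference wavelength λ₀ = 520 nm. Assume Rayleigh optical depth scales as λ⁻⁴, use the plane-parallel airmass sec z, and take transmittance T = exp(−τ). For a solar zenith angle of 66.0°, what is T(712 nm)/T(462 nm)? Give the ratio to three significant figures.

1.36

Airmass: sec 66.0° = 2.4586.
τ(712 nm) = 0.0947 × (520/712)⁴ × 2.4586 = 0.0947 × 0.2845 × 2.4586 = 0.0662.
τ(462 nm) = 0.0947 × (520/462)⁴ × 2.4586 = 0.0947 × 1.6049 × 2.4586 = 0.3737.
T(712)/T(462) = exp(τ_B − τ_A) = exp(0.3074) = 1.3599.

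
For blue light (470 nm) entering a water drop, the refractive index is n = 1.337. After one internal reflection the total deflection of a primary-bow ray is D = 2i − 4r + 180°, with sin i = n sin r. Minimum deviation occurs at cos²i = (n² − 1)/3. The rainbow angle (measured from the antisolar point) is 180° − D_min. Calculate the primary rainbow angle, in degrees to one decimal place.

cos²i = (1.78757 − 1)/3 = 0.26252; i = arccos(0.51237) = 59.178°.
sin r = sin 59.178°/1.337 = 0.64231; r = 39.964°.
D_min = 2·59.178° − 4·39.964° + 180° = 138.500°.
Rainbow angle = 180° − D_min = 41.500°.

41.5°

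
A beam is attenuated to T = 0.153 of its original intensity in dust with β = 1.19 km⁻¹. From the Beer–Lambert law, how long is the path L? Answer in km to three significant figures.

1.58 km

Beer–Lambert: T = exp(−βL) ⇒ L = −ln(T)/β = −ln(0.153)/1.19 = 1.8773/1.19 = 1.578 km.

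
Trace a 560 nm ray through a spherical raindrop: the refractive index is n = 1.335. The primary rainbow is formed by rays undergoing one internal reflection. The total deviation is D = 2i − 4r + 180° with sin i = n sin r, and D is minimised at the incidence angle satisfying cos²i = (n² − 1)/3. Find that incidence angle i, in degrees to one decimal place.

cos²i = (1.335² − 1)/3 = (1.78222 − 1)/3 = 0.26074.
cos i = 0.51063, so i = 59.294°.

59.3°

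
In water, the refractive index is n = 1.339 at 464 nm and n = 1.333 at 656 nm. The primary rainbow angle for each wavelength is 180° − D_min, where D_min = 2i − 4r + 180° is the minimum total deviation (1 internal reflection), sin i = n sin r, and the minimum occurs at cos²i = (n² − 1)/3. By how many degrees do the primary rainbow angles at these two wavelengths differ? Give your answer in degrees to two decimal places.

At 464 nm (n = 1.339): cos²i = 0.26431 → i = 59.062°, r = 39.834°, D_min = 138.786°, rainbow angle = 41.214°.
At 656 nm (n = 1.333): cos²i = 0.25896 → i = 59.410°, r = 40.225°, D_min = 137.922°, rainbow angle = 42.078°.
Angular width = |41.214° − 42.078°| = 0.865°.

0.86°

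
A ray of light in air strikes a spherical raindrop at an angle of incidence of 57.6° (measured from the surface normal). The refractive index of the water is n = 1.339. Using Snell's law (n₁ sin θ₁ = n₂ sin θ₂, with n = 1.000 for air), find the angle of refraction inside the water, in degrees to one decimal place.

39.1°

Snell: sin θ_r = sin θ_i / n = sin 57.6° / 1.339 = 0.8443 / 1.339 = 0.6306.
θ_r = arcsin(0.6306) = 39.09°.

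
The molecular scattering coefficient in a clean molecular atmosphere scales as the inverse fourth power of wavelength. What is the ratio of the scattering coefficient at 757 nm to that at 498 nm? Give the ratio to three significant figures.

Rayleigh scattering ∝ λ⁻⁴, so the ratio of coefficients is the inverse fourth power of the wavelength ratio.
σ(757)/σ(498) = (498/757)⁴ = (0.6579)⁴ = 0.1873.

0.187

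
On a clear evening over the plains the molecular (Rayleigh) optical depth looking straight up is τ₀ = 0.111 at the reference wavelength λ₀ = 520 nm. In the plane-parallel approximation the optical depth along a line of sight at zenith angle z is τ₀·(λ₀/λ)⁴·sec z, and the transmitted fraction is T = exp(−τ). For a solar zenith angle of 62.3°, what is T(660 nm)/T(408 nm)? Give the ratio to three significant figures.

Airmass: sec 62.3° = 2.1513.
τ(660 nm) = 0.111 × (520/660)⁴ × 2.1513 = 0.111 × 0.3853 × 2.1513 = 0.0920.
τ(408 nm) = 0.111 × (520/408)⁴ × 2.1513 = 0.111 × 2.6386 × 2.1513 = 0.6301.
T(660)/T(408) = exp(τ_B − τ_A) = exp(0.5381) = 1.7127.

1.71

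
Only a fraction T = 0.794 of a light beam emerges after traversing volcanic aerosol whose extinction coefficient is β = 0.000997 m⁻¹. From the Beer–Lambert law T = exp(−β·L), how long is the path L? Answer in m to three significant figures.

231 m

Beer–Lambert: T = exp(−βL) ⇒ L = −ln(T)/β = −ln(0.794)/0.000997 = 0.2307/0.000997 = 231.4 m.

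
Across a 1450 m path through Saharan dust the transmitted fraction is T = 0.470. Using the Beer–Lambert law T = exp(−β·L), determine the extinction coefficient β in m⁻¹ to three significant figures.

Beer–Lambert: T = exp(−βL) ⇒ β = −ln(T)/L = −ln(0.470)/1450 = 0.7550/1450 = 0.0005207 m⁻¹.

0.000521 m⁻¹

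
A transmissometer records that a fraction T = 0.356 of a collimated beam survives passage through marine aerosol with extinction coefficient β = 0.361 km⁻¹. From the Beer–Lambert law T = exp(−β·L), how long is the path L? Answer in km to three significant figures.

2.86 km

Beer–Lambert: T = exp(−βL) ⇒ L = −ln(T)/β = −ln(0.356)/0.361 = 1.0328/0.361 = 2.861 km.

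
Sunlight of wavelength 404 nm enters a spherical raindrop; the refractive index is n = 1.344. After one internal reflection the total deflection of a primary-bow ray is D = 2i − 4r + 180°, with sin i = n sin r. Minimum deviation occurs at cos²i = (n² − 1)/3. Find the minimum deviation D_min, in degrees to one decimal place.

cos²i = (1.80634 − 1)/3 = 0.26878; i = arccos(0.51844) = 58.772°.
sin r = sin 58.772°/1.344 = 0.63625; r = 39.512°.
D_min = 2·58.772° − 4·39.512° + 180° = 139.495°.

139.5°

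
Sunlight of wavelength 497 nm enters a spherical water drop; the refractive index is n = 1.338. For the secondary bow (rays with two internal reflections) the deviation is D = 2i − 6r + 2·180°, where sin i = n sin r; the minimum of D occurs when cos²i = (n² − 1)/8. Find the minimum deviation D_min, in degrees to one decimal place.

cos²i = (1.79024 − 1)/8 = 0.09878; i = arccos(0.31429) = 71.682°.
sin r = sin 71.682°/1.338 = 0.70951; r = 45.195°.
D_min = 2·71.682° − 6·45.195° + 360° = 232.193°.

232.2°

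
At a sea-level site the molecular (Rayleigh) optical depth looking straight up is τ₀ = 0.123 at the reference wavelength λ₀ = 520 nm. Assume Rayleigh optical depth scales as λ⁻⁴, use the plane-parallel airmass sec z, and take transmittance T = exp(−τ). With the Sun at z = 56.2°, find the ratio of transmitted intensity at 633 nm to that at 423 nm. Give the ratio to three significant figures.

Airmass: sec 56.2° = 1.7976.
τ(633 nm) = 0.123 × (520/633)⁴ × 1.7976 = 0.123 × 0.4554 × 1.7976 = 0.1007.
τ(423 nm) = 0.123 × (520/423)⁴ × 1.7976 = 0.123 × 2.2838 × 1.7976 = 0.5050.
T(633)/T(423) = exp(τ_B − τ_A) = exp(0.4043) = 1.4982.

1.50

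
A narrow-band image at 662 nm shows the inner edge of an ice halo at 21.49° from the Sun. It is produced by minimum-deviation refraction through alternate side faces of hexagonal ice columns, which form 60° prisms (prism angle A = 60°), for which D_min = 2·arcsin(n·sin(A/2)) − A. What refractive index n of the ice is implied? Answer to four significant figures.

Rearranging: n = sin((D_min + A)/2) / sin(A/2).
(D_min + A)/2 = (21.49° + 60°)/2 = 40.745°.
n = sin 40.745° / sin 30° = 0.6527 / 0.5000 = 1.3054.

1.305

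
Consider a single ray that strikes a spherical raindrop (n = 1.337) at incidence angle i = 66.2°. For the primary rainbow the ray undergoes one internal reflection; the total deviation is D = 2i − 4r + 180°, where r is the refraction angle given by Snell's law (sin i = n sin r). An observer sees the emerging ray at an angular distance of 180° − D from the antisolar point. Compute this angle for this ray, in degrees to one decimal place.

sin r = sin 66.2° / 1.337 = 0.9150/1.337 = 0.6843; r = 43.18°.
D = 2·66.2° − 4·43.18° + 180° = 132.40° − 172.73° + 180° = 139.67°.
Angle from antisolar point = 180° − D = 40.33°.

40.3°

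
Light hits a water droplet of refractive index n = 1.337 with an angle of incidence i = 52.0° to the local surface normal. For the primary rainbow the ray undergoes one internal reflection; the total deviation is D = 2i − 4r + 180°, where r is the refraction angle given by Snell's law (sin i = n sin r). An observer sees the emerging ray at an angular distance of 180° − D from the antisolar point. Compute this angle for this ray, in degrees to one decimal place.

sin r = sin 52.0° / 1.337 = 0.7880/1.337 = 0.5894; r = 36.11°.
D = 2·52.0° − 4·36.11° + 180° = 104.00° − 144.45° + 180° = 139.55°.
Angle from antisolar point = 180° − D = 40.45°.

40.5°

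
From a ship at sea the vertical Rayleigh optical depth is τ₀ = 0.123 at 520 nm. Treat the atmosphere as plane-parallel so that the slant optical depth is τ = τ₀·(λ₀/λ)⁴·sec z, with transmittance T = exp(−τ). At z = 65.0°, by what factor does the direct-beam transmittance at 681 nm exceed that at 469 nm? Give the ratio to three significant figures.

Airmass: sec 65.0° = 2.3662.
τ(681 nm) = 0.123 × (520/681)⁴ × 2.3662 = 0.123 × 0.3400 × 2.3662 = 0.0989.
τ(469 nm) = 0.123 × (520/469)⁴ × 2.3662 = 0.123 × 1.5112 × 2.3662 = 0.4398.
T(681)/T(469) = exp(τ_B − τ_A) = exp(0.3409) = 1.4062.

1.41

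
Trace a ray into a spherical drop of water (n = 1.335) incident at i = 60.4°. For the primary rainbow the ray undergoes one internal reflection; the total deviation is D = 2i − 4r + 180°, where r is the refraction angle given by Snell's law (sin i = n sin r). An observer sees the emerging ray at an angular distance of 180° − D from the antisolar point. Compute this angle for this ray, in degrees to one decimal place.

sin r = sin 60.4° / 1.335 = 0.8695/1.335 = 0.6513; r = 40.64°.
D = 2·60.4° − 4·40.64° + 180° = 120.80° − 162.56° + 180° = 138.24°.
Angle from antisolar point = 180° − D = 41.76°.

41.8°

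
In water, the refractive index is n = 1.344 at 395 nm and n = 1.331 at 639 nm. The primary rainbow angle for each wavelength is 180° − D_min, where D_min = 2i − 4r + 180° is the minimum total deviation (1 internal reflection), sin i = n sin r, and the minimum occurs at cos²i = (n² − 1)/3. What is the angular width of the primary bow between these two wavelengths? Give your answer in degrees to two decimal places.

At 395 nm (n = 1.344): cos²i = 0.26878 → i = 58.772°, r = 39.512°, D_min = 139.495°, rainbow angle = 40.505°.
At 639 nm (n = 1.331): cos²i = 0.25719 → i = 59.527°, r = 40.356°, D_min = 137.630°, rainbow angle = 42.370°.
Angular width = |40.505° − 42.370°| = 1.865°.

1.86°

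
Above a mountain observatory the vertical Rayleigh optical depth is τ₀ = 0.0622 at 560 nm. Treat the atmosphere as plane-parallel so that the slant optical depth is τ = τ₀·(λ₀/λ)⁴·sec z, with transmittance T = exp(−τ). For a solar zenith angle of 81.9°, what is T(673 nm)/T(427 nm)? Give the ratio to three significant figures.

Airmass: sec 81.9° = 7.0972.
τ(673 nm) = 0.0622 × (560/673)⁴ × 7.0972 = 0.0622 × 0.4794 × 7.0972 = 0.2116.
τ(427 nm) = 0.0622 × (560/427)⁴ × 7.0972 = 0.0622 × 2.9583 × 7.0972 = 1.3059.
T(673)/T(427) = exp(τ_B − τ_A) = exp(1.0943) = 2.9871.

2.99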